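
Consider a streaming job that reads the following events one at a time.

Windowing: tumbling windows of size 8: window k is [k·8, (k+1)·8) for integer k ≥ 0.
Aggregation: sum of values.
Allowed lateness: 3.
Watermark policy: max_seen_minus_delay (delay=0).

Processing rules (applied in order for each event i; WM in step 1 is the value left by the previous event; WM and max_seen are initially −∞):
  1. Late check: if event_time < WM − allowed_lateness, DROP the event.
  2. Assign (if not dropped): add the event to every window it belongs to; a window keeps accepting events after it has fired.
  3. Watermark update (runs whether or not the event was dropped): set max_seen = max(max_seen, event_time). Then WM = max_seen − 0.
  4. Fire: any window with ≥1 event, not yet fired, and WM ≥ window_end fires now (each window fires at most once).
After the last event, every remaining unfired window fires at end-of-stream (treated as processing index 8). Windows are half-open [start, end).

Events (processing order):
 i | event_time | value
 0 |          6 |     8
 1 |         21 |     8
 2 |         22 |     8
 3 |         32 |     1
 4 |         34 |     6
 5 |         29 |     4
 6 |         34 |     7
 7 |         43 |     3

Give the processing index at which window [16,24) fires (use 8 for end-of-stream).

i=0 t=6 v=8: → [0,8); WM=6
i=1 t=21 v=8: → [16,24); WM=21; [0,8) fires=8
i=2 t=22 v=8: → [16,24); WM=22
i=3 t=32 v=1: → [32,40); WM=32; [16,24) fires=16
i=4 t=34 v=6: → [32,40); WM=34
i=5 t=29 v=4: DROP (t<34-3); WM=34
i=6 t=34 v=7: → [32,40); WM=34
i=7 t=43 v=3: → [40,48); WM=43; [32,40) fires=14

3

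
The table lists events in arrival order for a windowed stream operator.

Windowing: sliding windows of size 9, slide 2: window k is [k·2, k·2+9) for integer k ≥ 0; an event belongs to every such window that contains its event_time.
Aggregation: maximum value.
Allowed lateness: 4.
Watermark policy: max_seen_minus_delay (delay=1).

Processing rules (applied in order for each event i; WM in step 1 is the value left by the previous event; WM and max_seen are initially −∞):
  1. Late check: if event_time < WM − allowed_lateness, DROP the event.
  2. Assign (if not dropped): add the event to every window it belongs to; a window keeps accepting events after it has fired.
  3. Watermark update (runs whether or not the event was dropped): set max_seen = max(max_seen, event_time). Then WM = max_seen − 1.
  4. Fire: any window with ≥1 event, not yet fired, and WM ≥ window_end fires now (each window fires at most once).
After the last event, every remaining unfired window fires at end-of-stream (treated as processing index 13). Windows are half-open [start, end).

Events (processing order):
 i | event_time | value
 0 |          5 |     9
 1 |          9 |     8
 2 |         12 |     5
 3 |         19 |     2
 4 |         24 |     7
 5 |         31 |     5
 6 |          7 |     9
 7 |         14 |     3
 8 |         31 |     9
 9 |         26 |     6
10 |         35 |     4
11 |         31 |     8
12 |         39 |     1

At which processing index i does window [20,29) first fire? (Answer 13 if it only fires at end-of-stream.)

5

i=0 t=5 v=9: → [4,13),[2,11),[0,9); WM=4
i=1 t=9 v=8: → [8,17),[6,15),[4,13),[2,11); WM=8
i=2 t=12 v=5: → [12,21),[10,19),[8,17),[6,15),[4,13); WM=11; [0,9) fires=9 [2,11) fires=9
i=3 t=19 v=2: → [18,27),[16,25),[14,23),[12,21); WM=18; [4,13) fires=9 [6,15) fires=8 [8,17) fires=8
i=4 t=24 v=7: → [24,33),[22,31),[20,29),[18,27),[16,25); WM=23; [10,19) fires=5 [12,21) fires=5 [14,23) fires=2
i=5 t=31 v=5: → [30,39),[28,37),[26,35),[24,33); WM=30; [16,25) fires=7 [18,27) fires=7 [20,29) fires=7
i=6 t=7 v=9: DROP (t<30-4); WM=30
i=7 t=14 v=3: DROP (t<30-4); WM=30
i=8 t=31 v=9: → [30,39),[28,37),[26,35),[24,33); WM=30
i=9 t=26 v=6: → [26,35),[24,33),[22,31),[20,29),[18,27); WM=30
i=10 t=35 v=4: → [34,43),[32,41),[30,39),[28,37); WM=34; [22,31) fires=7 [24,33) fires=9
i=11 t=31 v=8: → [30,39),[28,37),[26,35),[24,33); WM=34
i=12 t=39 v=1: → [38,47),[36,45),[34,43),[32,41); WM=38; [26,35) fires=9 [28,37) fires=9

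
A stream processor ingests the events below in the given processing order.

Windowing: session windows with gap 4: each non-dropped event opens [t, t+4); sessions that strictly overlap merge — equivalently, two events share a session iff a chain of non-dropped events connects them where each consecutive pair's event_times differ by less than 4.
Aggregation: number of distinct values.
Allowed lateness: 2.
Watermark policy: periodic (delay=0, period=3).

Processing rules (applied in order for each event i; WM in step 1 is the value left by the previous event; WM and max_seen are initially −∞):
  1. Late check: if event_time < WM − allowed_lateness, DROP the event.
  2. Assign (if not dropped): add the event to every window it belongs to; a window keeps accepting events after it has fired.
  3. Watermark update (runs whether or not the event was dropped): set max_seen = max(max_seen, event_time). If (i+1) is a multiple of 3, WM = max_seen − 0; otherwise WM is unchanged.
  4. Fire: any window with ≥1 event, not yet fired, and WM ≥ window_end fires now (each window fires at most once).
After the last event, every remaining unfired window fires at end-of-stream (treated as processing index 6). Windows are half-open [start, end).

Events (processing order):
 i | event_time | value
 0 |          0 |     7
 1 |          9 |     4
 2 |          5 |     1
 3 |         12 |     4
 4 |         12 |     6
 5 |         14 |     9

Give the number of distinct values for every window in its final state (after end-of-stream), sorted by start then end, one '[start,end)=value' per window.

i=0 t=0 v=7: → [0,4); WM=−∞
i=1 t=9 v=4: → [9,13); WM=−∞
i=2 t=5 v=1: → [5,9); WM=9
i=3 t=12 v=4: → [9,16); WM=9
i=4 t=12 v=6: → [9,16); WM=9
i=5 t=14 v=9: → [9,18); WM=14

[0,4)=1 [5,9)=1 [9,18)=3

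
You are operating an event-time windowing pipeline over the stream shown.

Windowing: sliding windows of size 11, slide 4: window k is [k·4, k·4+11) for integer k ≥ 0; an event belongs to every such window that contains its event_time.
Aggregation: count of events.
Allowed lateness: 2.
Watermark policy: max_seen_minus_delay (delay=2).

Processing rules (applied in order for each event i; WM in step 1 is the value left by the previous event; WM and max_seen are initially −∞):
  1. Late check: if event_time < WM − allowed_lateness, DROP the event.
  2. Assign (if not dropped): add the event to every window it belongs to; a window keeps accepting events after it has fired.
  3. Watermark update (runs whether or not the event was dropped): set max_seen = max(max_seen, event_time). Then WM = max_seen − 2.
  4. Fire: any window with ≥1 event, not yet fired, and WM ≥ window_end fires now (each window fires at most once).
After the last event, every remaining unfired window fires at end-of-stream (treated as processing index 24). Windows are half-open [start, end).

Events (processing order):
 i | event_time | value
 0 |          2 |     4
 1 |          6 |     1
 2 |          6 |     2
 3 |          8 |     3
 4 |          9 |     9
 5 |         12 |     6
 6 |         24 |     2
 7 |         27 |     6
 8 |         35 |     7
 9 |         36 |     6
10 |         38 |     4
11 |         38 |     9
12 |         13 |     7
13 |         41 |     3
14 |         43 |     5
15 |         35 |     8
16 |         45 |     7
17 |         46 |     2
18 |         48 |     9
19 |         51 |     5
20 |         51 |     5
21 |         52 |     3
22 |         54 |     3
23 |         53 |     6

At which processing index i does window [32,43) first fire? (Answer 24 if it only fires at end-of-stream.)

16

i=0 t=2 v=4: → [0,11); WM=0
i=1 t=6 v=1: → [4,15),[0,11); WM=4
i=2 t=6 v=2: → [4,15),[0,11); WM=4
i=3 t=8 v=3: → [8,19),[4,15),[0,11); WM=6
i=4 t=9 v=9: → [8,19),[4,15),[0,11); WM=7
i=5 t=12 v=6: → [12,23),[8,19),[4,15); WM=10
i=6 t=24 v=2: → [24,35),[20,31),[16,27); WM=22; [0,11) fires=5 [4,15) fires=5 [8,19) fires=3
i=7 t=27 v=6: → [24,35),[20,31); WM=25; [12,23) fires=1
i=8 t=35 v=7: → [32,43),[28,39); WM=33; [16,27) fires=1 [20,31) fires=2
i=9 t=36 v=6: → [36,47),[32,43),[28,39); WM=34
i=10 t=38 v=4: → [36,47),[32,43),[28,39); WM=36; [24,35) fires=2
i=11 t=38 v=9: → [36,47),[32,43),[28,39); WM=36
i=12 t=13 v=7: DROP (t<36-2); WM=36
i=13 t=41 v=3: → [40,51),[36,47),[32,43); WM=39; [28,39) fires=4
i=14 t=43 v=5: → [40,51),[36,47); WM=41
i=15 t=35 v=8: DROP (t<41-2); WM=41
i=16 t=45 v=7: → [44,55),[40,51),[36,47); WM=43; [32,43) fires=5
i=17 t=46 v=2: → [44,55),[40,51),[36,47); WM=44
i=18 t=48 v=9: → [48,59),[44,55),[40,51); WM=46
i=19 t=51 v=5: → [48,59),[44,55); WM=49; [36,47) fires=7
i=20 t=51 v=5: → [48,59),[44,55); WM=49
i=21 t=52 v=3: → [52,63),[48,59),[44,55); WM=50
i=22 t=54 v=3: → [52,63),[48,59),[44,55); WM=52; [40,51) fires=5
i=23 t=53 v=6: → [52,63),[48,59),[44,55); WM=52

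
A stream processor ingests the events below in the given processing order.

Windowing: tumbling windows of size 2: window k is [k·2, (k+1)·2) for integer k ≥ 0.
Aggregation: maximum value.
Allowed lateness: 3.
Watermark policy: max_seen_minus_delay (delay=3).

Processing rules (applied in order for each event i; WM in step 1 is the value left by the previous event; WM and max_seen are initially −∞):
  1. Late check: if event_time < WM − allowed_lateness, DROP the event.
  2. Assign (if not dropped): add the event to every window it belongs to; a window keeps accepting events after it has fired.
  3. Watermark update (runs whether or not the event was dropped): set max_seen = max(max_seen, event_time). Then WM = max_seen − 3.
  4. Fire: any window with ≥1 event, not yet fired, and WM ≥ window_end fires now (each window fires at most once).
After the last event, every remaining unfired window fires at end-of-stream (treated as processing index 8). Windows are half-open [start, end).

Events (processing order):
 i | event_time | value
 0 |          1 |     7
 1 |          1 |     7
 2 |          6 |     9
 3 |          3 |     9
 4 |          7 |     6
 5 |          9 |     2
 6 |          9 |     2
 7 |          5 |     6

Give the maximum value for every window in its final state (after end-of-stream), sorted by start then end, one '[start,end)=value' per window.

i=0 t=1 v=7: → [0,2); WM=-2
i=1 t=1 v=7: → [0,2); WM=-2
i=2 t=6 v=9: → [6,8); WM=3; [0,2) fires=7
i=3 t=3 v=9: → [2,4); WM=3
i=4 t=7 v=6: → [6,8); WM=4; [2,4) fires=9
i=5 t=9 v=2: → [8,10); WM=6
i=6 t=9 v=2: → [8,10); WM=6
i=7 t=5 v=6: → [4,6); WM=6; [4,6) fires=6

[0,2)=7 [2,4)=9 [4,6)=6 [6,8)=9 [8,10)=2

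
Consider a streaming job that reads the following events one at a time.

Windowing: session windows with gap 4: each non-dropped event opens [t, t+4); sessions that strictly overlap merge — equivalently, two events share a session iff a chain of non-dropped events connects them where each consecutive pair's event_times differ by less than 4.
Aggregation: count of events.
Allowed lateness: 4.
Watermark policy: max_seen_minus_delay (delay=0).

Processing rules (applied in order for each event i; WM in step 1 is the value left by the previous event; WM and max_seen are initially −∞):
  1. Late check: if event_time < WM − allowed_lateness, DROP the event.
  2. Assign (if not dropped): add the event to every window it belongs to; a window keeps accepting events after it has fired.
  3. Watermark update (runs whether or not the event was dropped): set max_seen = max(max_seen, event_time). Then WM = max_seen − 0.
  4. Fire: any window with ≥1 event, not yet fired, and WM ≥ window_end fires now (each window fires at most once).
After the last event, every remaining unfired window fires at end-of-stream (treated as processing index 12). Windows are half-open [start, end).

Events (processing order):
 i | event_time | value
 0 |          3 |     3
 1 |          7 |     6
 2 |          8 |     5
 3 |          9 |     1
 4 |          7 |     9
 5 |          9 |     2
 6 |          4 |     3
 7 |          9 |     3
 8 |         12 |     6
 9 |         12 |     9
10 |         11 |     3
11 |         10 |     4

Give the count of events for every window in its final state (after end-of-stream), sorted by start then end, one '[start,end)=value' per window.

i=0 t=3 v=3: → [3,7); WM=3
i=1 t=7 v=6: → [7,11); WM=7
i=2 t=8 v=5: → [7,12); WM=8
i=3 t=9 v=1: → [7,13); WM=9
i=4 t=7 v=9: → [7,13); WM=9
i=5 t=9 v=2: → [7,13); WM=9
i=6 t=4 v=3: DROP (t<9-4); WM=9
i=7 t=9 v=3: → [7,13); WM=9
i=8 t=12 v=6: → [7,16); WM=12
i=9 t=12 v=9: → [7,16); WM=12
i=10 t=11 v=3: → [7,16); WM=12
i=11 t=10 v=4: → [7,16); WM=12

[3,7)=1 [7,16)=10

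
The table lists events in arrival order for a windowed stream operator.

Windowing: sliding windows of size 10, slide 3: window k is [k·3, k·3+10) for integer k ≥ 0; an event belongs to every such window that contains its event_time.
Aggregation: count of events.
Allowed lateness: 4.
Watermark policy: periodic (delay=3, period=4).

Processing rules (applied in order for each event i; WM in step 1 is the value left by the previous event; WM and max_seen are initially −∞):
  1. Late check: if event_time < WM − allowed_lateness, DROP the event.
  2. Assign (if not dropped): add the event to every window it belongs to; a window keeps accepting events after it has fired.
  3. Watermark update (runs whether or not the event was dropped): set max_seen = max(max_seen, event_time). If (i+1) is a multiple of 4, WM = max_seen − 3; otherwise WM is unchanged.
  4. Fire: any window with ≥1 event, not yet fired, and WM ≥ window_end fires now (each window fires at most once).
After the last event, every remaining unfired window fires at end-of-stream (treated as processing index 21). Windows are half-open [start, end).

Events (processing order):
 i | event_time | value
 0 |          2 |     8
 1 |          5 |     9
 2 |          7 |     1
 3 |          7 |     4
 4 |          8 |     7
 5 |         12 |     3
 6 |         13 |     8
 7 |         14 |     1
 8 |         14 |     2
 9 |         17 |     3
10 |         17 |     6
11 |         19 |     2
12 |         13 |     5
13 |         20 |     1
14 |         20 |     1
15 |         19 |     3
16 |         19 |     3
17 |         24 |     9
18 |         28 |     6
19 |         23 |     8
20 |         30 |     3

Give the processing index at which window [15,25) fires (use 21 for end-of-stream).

i=0 t=2 v=8: → [0,10); WM=−∞
i=1 t=5 v=9: → [3,13),[0,10); WM=−∞
i=2 t=7 v=1: → [6,16),[3,13),[0,10); WM=−∞
i=3 t=7 v=4: → [6,16),[3,13),[0,10); WM=4
i=4 t=8 v=7: → [6,16),[3,13),[0,10); WM=4
i=5 t=12 v=3: → [12,22),[9,19),[6,16),[3,13); WM=4
i=6 t=13 v=8: → [12,22),[9,19),[6,16); WM=4
i=7 t=14 v=1: → [12,22),[9,19),[6,16); WM=11; [0,10) fires=5
i=8 t=14 v=2: → [12,22),[9,19),[6,16); WM=11
i=9 t=17 v=3: → [15,25),[12,22),[9,19); WM=11
i=10 t=17 v=6: → [15,25),[12,22),[9,19); WM=11
i=11 t=19 v=2: → [18,28),[15,25),[12,22); WM=16; [3,13) fires=5 [6,16) fires=7
i=12 t=13 v=5: → [12,22),[9,19),[6,16); WM=16
i=13 t=20 v=1: → [18,28),[15,25),[12,22); WM=16
i=14 t=20 v=1: → [18,28),[15,25),[12,22); WM=16
i=15 t=19 v=3: → [18,28),[15,25),[12,22); WM=17
i=16 t=19 v=3: → [18,28),[15,25),[12,22); WM=17
i=17 t=24 v=9: → [24,34),[21,31),[18,28),[15,25); WM=17
i=18 t=28 v=6: → [27,37),[24,34),[21,31); WM=17
i=19 t=23 v=8: → [21,31),[18,28),[15,25); WM=25; [9,19) fires=7 [12,22) fires=12 [15,25) fires=9
i=20 t=30 v=3: → [30,40),[27,37),[24,34),[21,31); WM=25

19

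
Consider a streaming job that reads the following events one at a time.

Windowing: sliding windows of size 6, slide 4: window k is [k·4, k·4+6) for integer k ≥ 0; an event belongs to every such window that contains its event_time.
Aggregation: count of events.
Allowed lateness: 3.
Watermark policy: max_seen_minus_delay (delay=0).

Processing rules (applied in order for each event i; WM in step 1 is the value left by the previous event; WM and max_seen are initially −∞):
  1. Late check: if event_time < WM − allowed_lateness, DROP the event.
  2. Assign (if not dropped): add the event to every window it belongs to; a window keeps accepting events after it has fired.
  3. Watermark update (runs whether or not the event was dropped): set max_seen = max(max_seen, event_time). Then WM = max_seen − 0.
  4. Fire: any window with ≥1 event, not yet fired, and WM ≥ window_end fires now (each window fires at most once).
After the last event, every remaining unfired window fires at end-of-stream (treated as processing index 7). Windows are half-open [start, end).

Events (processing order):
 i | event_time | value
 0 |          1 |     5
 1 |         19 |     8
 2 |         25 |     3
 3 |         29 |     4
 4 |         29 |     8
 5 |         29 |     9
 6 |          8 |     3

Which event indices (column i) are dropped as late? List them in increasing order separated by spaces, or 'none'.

6

i=0 t=1 v=5: → [0,6); WM=1
i=1 t=19 v=8: → [16,22); WM=19; [0,6) fires=1
i=2 t=25 v=3: → [24,30),[20,26); WM=25; [16,22) fires=1
i=3 t=29 v=4: → [28,34),[24,30); WM=29; [20,26) fires=1
i=4 t=29 v=8: → [28,34),[24,30); WM=29
i=5 t=29 v=9: → [28,34),[24,30); WM=29
i=6 t=8 v=3: DROP (t<29-3); WM=29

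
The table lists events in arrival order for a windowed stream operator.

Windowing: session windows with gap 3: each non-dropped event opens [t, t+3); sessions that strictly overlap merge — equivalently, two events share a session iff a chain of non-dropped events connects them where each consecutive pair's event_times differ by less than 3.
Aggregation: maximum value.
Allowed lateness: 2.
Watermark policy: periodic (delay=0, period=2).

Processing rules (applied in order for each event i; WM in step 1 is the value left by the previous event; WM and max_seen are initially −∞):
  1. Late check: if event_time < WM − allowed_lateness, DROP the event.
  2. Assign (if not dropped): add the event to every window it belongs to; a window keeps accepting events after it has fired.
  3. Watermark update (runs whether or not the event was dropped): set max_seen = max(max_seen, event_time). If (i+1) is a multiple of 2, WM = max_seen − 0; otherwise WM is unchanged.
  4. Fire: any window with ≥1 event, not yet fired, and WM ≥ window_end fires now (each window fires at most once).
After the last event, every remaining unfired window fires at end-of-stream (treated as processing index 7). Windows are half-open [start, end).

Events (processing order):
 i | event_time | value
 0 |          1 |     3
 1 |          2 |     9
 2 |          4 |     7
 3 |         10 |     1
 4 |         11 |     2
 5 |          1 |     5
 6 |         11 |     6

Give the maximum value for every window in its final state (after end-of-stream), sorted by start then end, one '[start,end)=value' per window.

i=0 t=1 v=3: → [1,4); WM=−∞
i=1 t=2 v=9: → [1,5); WM=2
i=2 t=4 v=7: → [1,7); WM=2
i=3 t=10 v=1: → [10,13); WM=10
i=4 t=11 v=2: → [10,14); WM=10
i=5 t=1 v=5: DROP (t<10-2); WM=11
i=6 t=11 v=6: → [10,14); WM=11

[1,7)=9 [10,14)=6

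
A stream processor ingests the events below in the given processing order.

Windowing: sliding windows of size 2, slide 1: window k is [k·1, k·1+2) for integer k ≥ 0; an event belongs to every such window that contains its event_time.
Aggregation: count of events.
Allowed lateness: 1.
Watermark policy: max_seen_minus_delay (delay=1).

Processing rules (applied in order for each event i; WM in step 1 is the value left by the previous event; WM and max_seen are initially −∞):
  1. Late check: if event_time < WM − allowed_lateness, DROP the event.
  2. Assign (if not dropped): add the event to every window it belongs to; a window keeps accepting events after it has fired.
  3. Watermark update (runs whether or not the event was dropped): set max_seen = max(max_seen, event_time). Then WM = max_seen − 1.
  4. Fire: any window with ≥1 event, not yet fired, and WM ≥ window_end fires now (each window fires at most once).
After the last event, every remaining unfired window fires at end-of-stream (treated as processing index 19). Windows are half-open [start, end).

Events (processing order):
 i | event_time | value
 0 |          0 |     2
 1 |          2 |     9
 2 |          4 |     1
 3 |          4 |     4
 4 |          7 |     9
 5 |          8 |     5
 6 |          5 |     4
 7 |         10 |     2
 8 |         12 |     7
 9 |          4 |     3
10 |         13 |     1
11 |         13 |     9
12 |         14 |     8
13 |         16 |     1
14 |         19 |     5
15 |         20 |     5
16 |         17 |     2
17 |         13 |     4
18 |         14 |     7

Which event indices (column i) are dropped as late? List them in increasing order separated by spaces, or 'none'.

i=0 t=0 v=2: → [0,2); WM=-1
i=1 t=2 v=9: → [2,4),[1,3); WM=1
i=2 t=4 v=1: → [4,6),[3,5); WM=3; [0,2) fires=1 [1,3) fires=1
i=3 t=4 v=4: → [4,6),[3,5); WM=3
i=4 t=7 v=9: → [7,9),[6,8); WM=6; [2,4) fires=1 [3,5) fires=2 [4,6) fires=2
i=5 t=8 v=5: → [8,10),[7,9); WM=7
i=6 t=5 v=4: DROP (t<7-1); WM=7
i=7 t=10 v=2: → [10,12),[9,11); WM=9; [6,8) fires=1 [7,9) fires=2
i=8 t=12 v=7: → [12,14),[11,13); WM=11; [8,10) fires=1 [9,11) fires=1
i=9 t=4 v=3: DROP (t<11-1); WM=11
i=10 t=13 v=1: → [13,15),[12,14); WM=12; [10,12) fires=1
i=11 t=13 v=9: → [13,15),[12,14); WM=12
i=12 t=14 v=8: → [14,16),[13,15); WM=13; [11,13) fires=1
i=13 t=16 v=1: → [16,18),[15,17); WM=15; [12,14) fires=3 [13,15) fires=3
i=14 t=19 v=5: → [19,21),[18,20); WM=18; [14,16) fires=1 [15,17) fires=1 [16,18) fires=1
i=15 t=20 v=5: → [20,22),[19,21); WM=19
i=16 t=17 v=2: DROP (t<19-1); WM=19
i=17 t=13 v=4: DROP (t<19-1); WM=19
i=18 t=14 v=7: DROP (t<19-1); WM=19

6 9 16 17 18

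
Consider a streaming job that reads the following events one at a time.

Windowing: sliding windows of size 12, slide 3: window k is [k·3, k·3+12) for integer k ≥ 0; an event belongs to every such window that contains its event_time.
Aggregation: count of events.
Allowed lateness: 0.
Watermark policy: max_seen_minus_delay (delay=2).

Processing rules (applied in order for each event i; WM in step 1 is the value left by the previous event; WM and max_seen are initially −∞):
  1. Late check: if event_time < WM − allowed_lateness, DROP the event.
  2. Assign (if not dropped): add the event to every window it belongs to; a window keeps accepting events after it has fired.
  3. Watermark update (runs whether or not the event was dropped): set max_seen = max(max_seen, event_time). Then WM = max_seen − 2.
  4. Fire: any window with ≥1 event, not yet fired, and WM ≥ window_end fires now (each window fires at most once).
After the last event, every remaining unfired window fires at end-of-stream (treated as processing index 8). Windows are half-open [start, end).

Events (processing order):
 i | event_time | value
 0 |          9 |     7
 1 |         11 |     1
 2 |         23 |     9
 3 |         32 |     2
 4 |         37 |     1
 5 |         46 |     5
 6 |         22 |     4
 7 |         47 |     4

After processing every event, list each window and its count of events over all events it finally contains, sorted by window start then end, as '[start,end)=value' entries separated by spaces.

i=0 t=9 v=7: → [9,21),[6,18),[3,15),[0,12); WM=7
i=1 t=11 v=1: → [9,21),[6,18),[3,15),[0,12); WM=9
i=2 t=23 v=9: → [21,33),[18,30),[15,27),[12,24); WM=21; [0,12) fires=2 [3,15) fires=2 [6,18) fires=2 [9,21) fires=2
i=3 t=32 v=2: → [30,42),[27,39),[24,36),[21,33); WM=30; [12,24) fires=1 [15,27) fires=1 [18,30) fires=1
i=4 t=37 v=1: → [36,48),[33,45),[30,42),[27,39); WM=35; [21,33) fires=2
i=5 t=46 v=5: → [45,57),[42,54),[39,51),[36,48); WM=44; [24,36) fires=1 [27,39) fires=2 [30,42) fires=2
i=6 t=22 v=4: DROP (t<44-0); WM=44
i=7 t=47 v=4: → [45,57),[42,54),[39,51),[36,48); WM=45; [33,45) fires=1

[0,12)=2 [3,15)=2 [6,18)=2 [9,21)=2 [12,24)=1 [15,27)=1 [18,30)=1 [21,33)=2 [24,36)=1 [27,39)=2 [30,42)=2 [33,45)=1 [36,48)=3 [39,51)=2 [42,54)=2 [45,57)=2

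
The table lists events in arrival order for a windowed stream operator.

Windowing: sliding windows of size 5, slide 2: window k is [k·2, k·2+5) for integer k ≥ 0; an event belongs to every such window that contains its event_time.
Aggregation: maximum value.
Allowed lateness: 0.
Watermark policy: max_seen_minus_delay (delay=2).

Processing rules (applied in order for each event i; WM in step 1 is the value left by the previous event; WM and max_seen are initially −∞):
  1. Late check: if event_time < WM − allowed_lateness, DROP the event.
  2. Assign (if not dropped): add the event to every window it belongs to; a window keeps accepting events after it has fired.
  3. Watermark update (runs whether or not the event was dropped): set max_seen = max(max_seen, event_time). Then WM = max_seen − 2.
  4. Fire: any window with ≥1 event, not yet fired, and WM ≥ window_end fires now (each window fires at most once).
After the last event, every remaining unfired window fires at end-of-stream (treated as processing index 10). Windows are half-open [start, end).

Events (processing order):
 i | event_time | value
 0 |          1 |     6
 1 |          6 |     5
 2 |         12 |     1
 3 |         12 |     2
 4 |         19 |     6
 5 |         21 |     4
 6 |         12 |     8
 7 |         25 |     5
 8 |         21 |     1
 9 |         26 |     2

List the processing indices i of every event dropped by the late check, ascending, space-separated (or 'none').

6 8

i=0 t=1 v=6: → [0,5); WM=-1
i=1 t=6 v=5: → [6,11),[4,9),[2,7); WM=4
i=2 t=12 v=1: → [12,17),[10,15),[8,13); WM=10; [0,5) fires=6 [2,7) fires=5 [4,9) fires=5
i=3 t=12 v=2: → [12,17),[10,15),[8,13); WM=10
i=4 t=19 v=6: → [18,23),[16,21); WM=17; [6,11) fires=5 [8,13) fires=2 [10,15) fires=2 [12,17) fires=2
i=5 t=21 v=4: → [20,25),[18,23); WM=19
i=6 t=12 v=8: DROP (t<19-0); WM=19
i=7 t=25 v=5: → [24,29),[22,27); WM=23; [16,21) fires=6 [18,23) fires=6
i=8 t=21 v=1: DROP (t<23-0); WM=23
i=9 t=26 v=2: → [26,31),[24,29),[22,27); WM=24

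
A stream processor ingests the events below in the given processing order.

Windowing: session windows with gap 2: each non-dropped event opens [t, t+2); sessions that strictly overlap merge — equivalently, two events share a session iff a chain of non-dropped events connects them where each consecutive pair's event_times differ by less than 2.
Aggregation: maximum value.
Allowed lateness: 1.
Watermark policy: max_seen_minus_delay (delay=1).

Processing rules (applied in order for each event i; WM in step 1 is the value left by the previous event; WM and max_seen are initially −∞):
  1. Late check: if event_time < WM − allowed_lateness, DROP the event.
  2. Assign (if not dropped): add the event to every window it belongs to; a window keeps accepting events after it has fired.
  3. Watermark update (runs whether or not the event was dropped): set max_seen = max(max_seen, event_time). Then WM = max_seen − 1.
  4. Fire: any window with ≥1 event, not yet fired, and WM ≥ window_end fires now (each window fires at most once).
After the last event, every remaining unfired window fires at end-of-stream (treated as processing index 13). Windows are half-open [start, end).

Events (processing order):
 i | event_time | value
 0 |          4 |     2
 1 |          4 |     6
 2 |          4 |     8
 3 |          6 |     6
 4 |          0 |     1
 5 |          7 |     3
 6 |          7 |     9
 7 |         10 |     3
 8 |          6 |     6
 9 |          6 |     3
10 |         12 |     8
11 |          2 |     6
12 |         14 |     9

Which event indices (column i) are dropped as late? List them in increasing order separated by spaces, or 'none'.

4 8 9 11

i=0 t=4 v=2: → [4,6); WM=3
i=1 t=4 v=6: → [4,6); WM=3
i=2 t=4 v=8: → [4,6); WM=3
i=3 t=6 v=6: → [6,8); WM=5
i=4 t=0 v=1: DROP (t<5-1); WM=5
i=5 t=7 v=3: → [6,9); WM=6
i=6 t=7 v=9: → [6,9); WM=6
i=7 t=10 v=3: → [10,12); WM=9
i=8 t=6 v=6: DROP (t<9-1); WM=9
i=9 t=6 v=3: DROP (t<9-1); WM=9
i=10 t=12 v=8: → [12,14); WM=11
i=11 t=2 v=6: DROP (t<11-1); WM=11
i=12 t=14 v=9: → [14,16); WM=13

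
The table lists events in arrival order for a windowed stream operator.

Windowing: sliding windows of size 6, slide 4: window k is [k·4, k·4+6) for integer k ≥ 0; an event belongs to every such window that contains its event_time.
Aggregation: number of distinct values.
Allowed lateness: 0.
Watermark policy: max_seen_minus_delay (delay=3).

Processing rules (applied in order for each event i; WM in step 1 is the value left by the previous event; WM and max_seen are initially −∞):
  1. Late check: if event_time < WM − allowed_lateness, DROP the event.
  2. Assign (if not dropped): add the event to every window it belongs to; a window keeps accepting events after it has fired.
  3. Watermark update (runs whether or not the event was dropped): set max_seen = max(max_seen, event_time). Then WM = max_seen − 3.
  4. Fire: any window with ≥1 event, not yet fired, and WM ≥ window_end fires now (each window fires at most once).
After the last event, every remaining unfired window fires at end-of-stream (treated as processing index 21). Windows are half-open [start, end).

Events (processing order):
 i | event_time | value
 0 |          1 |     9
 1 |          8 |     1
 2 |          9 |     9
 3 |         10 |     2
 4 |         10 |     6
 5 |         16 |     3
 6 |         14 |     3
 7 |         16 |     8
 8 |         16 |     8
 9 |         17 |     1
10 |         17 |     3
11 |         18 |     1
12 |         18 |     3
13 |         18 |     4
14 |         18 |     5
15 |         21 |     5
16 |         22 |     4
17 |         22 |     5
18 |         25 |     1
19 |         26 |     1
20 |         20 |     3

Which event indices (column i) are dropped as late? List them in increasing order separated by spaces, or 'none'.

20

i=0 t=1 v=9: → [0,6); WM=-2
i=1 t=8 v=1: → [8,14),[4,10); WM=5
i=2 t=9 v=9: → [8,14),[4,10); WM=6; [0,6) fires=1
i=3 t=10 v=2: → [8,14); WM=7
i=4 t=10 v=6: → [8,14); WM=7
i=5 t=16 v=3: → [16,22),[12,18); WM=13; [4,10) fires=2
i=6 t=14 v=3: → [12,18); WM=13
i=7 t=16 v=8: → [16,22),[12,18); WM=13
i=8 t=16 v=8: → [16,22),[12,18); WM=13
i=9 t=17 v=1: → [16,22),[12,18); WM=14; [8,14) fires=4
i=10 t=17 v=3: → [16,22),[12,18); WM=14
i=11 t=18 v=1: → [16,22); WM=15
i=12 t=18 v=3: → [16,22); WM=15
i=13 t=18 v=4: → [16,22); WM=15
i=14 t=18 v=5: → [16,22); WM=15
i=15 t=21 v=5: → [20,26),[16,22); WM=18; [12,18) fires=3
i=16 t=22 v=4: → [20,26); WM=19
i=17 t=22 v=5: → [20,26); WM=19
i=18 t=25 v=1: → [24,30),[20,26); WM=22; [16,22) fires=5
i=19 t=26 v=1: → [24,30); WM=23
i=20 t=20 v=3: DROP (t<23-0); WM=23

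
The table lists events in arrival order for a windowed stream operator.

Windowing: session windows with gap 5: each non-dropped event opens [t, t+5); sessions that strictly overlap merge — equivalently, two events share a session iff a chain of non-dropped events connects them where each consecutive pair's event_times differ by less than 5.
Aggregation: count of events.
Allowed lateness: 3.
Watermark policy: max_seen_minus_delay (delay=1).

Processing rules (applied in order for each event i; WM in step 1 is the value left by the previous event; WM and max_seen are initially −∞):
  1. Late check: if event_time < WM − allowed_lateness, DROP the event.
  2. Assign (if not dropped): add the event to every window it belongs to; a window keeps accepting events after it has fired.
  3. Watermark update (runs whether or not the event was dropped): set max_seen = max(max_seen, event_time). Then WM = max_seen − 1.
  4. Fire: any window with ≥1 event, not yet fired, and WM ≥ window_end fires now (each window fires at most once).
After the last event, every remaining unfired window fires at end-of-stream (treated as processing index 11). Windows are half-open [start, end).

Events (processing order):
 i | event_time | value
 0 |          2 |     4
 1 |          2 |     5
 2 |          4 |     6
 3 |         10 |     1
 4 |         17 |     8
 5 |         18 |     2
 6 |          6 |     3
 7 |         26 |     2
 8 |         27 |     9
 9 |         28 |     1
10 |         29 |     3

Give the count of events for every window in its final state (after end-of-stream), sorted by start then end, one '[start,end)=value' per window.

[2,9)=3 [10,15)=1 [17,23)=2 [26,34)=4

i=0 t=2 v=4: → [2,7); WM=1
i=1 t=2 v=5: → [2,7); WM=1
i=2 t=4 v=6: → [2,9); WM=3
i=3 t=10 v=1: → [10,15); WM=9
i=4 t=17 v=8: → [17,22); WM=16
i=5 t=18 v=2: → [17,23); WM=17
i=6 t=6 v=3: DROP (t<17-3); WM=17
i=7 t=26 v=2: → [26,31); WM=25
i=8 t=27 v=9: → [26,32); WM=26
i=9 t=28 v=1: → [26,33); WM=27
i=10 t=29 v=3: → [26,34); WM=28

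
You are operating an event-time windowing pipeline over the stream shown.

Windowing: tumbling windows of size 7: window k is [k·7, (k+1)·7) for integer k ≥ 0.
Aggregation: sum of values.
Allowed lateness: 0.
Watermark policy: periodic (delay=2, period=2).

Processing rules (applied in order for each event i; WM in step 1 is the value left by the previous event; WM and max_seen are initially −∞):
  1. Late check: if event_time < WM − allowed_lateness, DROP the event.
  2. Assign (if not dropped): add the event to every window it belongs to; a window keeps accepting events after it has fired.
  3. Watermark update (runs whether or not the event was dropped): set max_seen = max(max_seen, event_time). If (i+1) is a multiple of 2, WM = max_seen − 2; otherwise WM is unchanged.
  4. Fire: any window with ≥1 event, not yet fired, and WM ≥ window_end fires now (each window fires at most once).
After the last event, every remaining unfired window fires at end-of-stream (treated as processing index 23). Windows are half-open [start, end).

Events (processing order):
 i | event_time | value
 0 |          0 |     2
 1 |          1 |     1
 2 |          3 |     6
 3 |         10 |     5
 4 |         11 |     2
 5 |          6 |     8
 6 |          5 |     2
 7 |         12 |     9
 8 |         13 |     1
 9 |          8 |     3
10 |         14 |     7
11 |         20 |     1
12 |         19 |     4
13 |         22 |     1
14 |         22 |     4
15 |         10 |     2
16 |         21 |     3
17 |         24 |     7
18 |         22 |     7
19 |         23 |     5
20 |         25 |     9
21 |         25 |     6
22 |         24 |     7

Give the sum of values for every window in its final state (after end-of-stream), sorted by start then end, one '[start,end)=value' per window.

i=0 t=0 v=2: → [0,7); WM=−∞
i=1 t=1 v=1: → [0,7); WM=-1
i=2 t=3 v=6: → [0,7); WM=-1
i=3 t=10 v=5: → [7,14); WM=8; [0,7) fires=9
i=4 t=11 v=2: → [7,14); WM=8
i=5 t=6 v=8: DROP (t<8-0); WM=9
i=6 t=5 v=2: DROP (t<9-0); WM=9
i=7 t=12 v=9: → [7,14); WM=10
i=8 t=13 v=1: → [7,14); WM=10
i=9 t=8 v=3: DROP (t<10-0); WM=11
i=10 t=14 v=7: → [14,21); WM=11
i=11 t=20 v=1: → [14,21); WM=18; [7,14) fires=17
i=12 t=19 v=4: → [14,21); WM=18
i=13 t=22 v=1: → [21,28); WM=20
i=14 t=22 v=4: → [21,28); WM=20
i=15 t=10 v=2: DROP (t<20-0); WM=20
i=16 t=21 v=3: → [21,28); WM=20
i=17 t=24 v=7: → [21,28); WM=22; [14,21) fires=12
i=18 t=22 v=7: → [21,28); WM=22
i=19 t=23 v=5: → [21,28); WM=22
i=20 t=25 v=9: → [21,28); WM=22
i=21 t=25 v=6: → [21,28); WM=23
i=22 t=24 v=7: → [21,28); WM=23

[0,7)=9 [7,14)=17 [14,21)=12 [21,28)=49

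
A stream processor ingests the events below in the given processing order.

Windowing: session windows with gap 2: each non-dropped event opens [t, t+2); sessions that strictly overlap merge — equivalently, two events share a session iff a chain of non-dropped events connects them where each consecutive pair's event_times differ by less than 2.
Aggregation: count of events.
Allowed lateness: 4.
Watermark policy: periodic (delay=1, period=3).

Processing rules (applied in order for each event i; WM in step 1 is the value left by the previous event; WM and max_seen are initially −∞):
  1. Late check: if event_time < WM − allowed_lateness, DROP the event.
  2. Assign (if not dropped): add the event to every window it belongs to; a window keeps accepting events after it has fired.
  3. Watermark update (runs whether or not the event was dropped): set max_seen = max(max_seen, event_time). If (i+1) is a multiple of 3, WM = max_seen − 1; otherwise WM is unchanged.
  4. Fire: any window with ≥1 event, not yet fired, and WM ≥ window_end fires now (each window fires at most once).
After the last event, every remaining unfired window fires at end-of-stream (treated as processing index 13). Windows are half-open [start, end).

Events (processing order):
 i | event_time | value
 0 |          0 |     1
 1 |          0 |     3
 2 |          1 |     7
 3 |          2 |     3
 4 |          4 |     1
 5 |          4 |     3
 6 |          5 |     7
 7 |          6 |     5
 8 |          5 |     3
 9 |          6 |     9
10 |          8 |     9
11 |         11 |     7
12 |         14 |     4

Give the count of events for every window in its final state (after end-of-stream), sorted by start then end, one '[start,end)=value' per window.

[0,4)=4 [4,8)=6 [8,10)=1 [11,13)=1 [14,16)=1

i=0 t=0 v=1: → [0,2); WM=−∞
i=1 t=0 v=3: → [0,2); WM=−∞
i=2 t=1 v=7: → [0,3); WM=0
i=3 t=2 v=3: → [0,4); WM=0
i=4 t=4 v=1: → [4,6); WM=0
i=5 t=4 v=3: → [4,6); WM=3
i=6 t=5 v=7: → [4,7); WM=3
i=7 t=6 v=5: → [4,8); WM=3
i=8 t=5 v=3: → [4,8); WM=5
i=9 t=6 v=9: → [4,8); WM=5
i=10 t=8 v=9: → [8,10); WM=5
i=11 t=11 v=7: → [11,13); WM=10
i=12 t=14 v=4: → [14,16); WM=10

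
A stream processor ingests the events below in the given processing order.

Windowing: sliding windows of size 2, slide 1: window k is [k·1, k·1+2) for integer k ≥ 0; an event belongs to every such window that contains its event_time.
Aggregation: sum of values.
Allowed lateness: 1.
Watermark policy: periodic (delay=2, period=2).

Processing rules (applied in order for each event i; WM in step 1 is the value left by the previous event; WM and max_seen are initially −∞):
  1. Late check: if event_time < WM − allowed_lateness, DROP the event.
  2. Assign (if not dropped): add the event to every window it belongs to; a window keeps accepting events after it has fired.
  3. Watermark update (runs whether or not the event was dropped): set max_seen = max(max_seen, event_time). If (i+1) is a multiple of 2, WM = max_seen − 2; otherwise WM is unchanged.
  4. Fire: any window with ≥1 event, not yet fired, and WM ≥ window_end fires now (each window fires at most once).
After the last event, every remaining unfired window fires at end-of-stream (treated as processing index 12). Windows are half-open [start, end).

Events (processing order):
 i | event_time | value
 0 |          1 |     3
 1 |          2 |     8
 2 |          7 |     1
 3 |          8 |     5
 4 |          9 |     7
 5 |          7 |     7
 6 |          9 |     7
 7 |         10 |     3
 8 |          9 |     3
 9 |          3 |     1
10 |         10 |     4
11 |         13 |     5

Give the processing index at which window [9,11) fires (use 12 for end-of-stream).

i=0 t=1 v=3: → [1,3),[0,2); WM=−∞
i=1 t=2 v=8: → [2,4),[1,3); WM=0
i=2 t=7 v=1: → [7,9),[6,8); WM=0
i=3 t=8 v=5: → [8,10),[7,9); WM=6; [0,2) fires=3 [1,3) fires=11 [2,4) fires=8
i=4 t=9 v=7: → [9,11),[8,10); WM=6
i=5 t=7 v=7: → [7,9),[6,8); WM=7
i=6 t=9 v=7: → [9,11),[8,10); WM=7
i=7 t=10 v=3: → [10,12),[9,11); WM=8; [6,8) fires=8
i=8 t=9 v=3: → [9,11),[8,10); WM=8
i=9 t=3 v=1: DROP (t<8-1); WM=8
i=10 t=10 v=4: → [10,12),[9,11); WM=8
i=11 t=13 v=5: → [13,15),[12,14); WM=11; [7,9) fires=13 [8,10) fires=22 [9,11) fires=24

11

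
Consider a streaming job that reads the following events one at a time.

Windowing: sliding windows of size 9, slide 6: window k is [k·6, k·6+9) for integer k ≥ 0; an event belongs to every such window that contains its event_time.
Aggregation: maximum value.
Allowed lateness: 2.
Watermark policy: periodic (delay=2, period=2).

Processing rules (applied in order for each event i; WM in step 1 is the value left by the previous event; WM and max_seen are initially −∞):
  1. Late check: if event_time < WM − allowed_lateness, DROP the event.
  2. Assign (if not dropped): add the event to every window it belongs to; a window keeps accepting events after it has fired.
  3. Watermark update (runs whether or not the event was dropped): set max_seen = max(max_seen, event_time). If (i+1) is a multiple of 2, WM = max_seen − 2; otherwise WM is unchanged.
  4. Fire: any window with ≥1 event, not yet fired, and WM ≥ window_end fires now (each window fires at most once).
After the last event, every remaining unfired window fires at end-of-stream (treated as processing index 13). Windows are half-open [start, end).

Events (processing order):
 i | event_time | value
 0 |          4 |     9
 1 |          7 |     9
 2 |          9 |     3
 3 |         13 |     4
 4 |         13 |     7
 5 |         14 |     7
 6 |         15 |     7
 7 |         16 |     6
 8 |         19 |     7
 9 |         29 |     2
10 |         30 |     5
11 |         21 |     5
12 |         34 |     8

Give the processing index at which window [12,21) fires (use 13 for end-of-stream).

9

i=0 t=4 v=9: → [0,9); WM=−∞
i=1 t=7 v=9: → [6,15),[0,9); WM=5
i=2 t=9 v=3: → [6,15); WM=5
i=3 t=13 v=4: → [12,21),[6,15); WM=11; [0,9) fires=9
i=4 t=13 v=7: → [12,21),[6,15); WM=11
i=5 t=14 v=7: → [12,21),[6,15); WM=12
i=6 t=15 v=7: → [12,21); WM=12
i=7 t=16 v=6: → [12,21); WM=14
i=8 t=19 v=7: → [18,27),[12,21); WM=14
i=9 t=29 v=2: → [24,33); WM=27; [6,15) fires=9 [12,21) fires=7 [18,27) fires=7
i=10 t=30 v=5: → [30,39),[24,33); WM=27
i=11 t=21 v=5: DROP (t<27-2); WM=28
i=12 t=34 v=8: → [30,39); WM=28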